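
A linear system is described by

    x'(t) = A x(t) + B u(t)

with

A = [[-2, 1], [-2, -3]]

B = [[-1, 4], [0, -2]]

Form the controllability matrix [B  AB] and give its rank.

2

AB = [[2, -10], [2, -2]]
Controllability matrix C = [B  AB] = [[-1, 4, 2, -10], [0, -2, 2, -2]]
Take the 2×2 submatrix of C formed by columns 1, 2: [[-1, 4], [0, -2]]. Its determinant is (-1)·(-2) - 4·0 = 2 - 0 = 2 ≠ 0.
So rank(C) ≥ 2; since C has 2 rows, rank(C) = 2.
rank(C) = 2 = n, so the pair (A, B) is completely controllable.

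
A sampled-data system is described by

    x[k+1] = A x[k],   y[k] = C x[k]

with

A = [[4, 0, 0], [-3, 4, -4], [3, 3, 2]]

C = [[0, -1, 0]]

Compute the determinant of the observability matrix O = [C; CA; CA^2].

-72

CA = [[3, -4, 4]]
CA^2 = [[36, -4, 24]]
Observability matrix O = [C; CA; CA^2] = [[0, -1, 0], [3, -4, 4], [36, -4, 24]]
Expanding along the first row, det(O) = 0·((-4)·24 - 4·(-4)) - (-1)·(3·24 - 4·36) + 0·(3·(-4) - (-4)·36) = 0·(-80) - (-1)·(-72) + 0·132 = -72
Since det(O) ≠ 0, rank(O) = 3 and the system is completely observable.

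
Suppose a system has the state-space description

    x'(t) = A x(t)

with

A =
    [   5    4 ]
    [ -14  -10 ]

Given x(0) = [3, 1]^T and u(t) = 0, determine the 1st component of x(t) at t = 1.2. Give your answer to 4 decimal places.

det(sI - A) = s^2 - (tr A)s + det A, with tr A = 5 + (-10) = -5 and det A = 5·(-10) - 4·(-14) = -50 - (-56) = 6.
So p(s) = det(sI - A) = s^2 + 5s + 6.
Factor s^2 + 5s + 6: two numbers with sum -5 and product 6 are -2 and -3, so s^2 + 5s + 6 = (s + 2)(s + 3).
Hence p(s) = (s + 2) (s + 3), with roots -3, -2.
The eigenvalues -3, -2 are distinct and real, so A is diagonalisable and x(t) = e^{At} x(0) = V diag(e^{λ_i t}) V^{-1} x(0), where the columns of V are the eigenvectors.
λ = -3: A - (-3)I = [[8, 4], [-14, -7]]. Row 1 gives 8·v1 + 4·v2 = 0, so take v_1 = [-1, 2]^T.
λ = -2: A - (-2)I = [[7, 4], [-14, -8]]. Row 1 gives 7·v1 + 4·v2 = 0, so take v_2 = [-4, 7]^T.
V = [v_1 v_2] = [[-1, -4], [2, 7]] has det V = 1, so V^{-1} = adj(V)/det V = [[7, 4], [-2, -1]].
Modal coordinates z(0) = V^{-1} x(0): 7·3 + 4·1 = 25; (-2)·3 + (-1)·1 = -7; so z(0) = [25, -7]^T.
x_1(t) = Σ_i (v_i)_1 · z_i(0) · e^{λ_i t} (row 1 of V times the modal terms).
x_1(1.2) = (-1)·25·e^{-3·1.2} + (-4)·(-7)·e^{-2·1.2} = (-25)·0.027324 + 28·0.090718 = 1.8570.

1.8570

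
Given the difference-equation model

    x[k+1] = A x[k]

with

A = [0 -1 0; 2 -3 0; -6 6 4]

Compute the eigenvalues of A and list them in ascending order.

-2, -1, 4

det(zI - A) = z^3 - (tr A)z^2 + (M11 + M22 + M33)z - det A, where Mii is the 2×2 principal minor of A obtained by deleting row i and column i.
tr A = 0 + (-3) + 4 = 1; M11 = (-3)·4 - 0·6 = -12 - 0 = -12; M22 = 0·4 - 0·(-6) = 0 - 0 = 0; M33 = 0·(-3) - (-1)·2 = 0 - (-2) = 2; sum of minors = -10.
det A = 0·((-3)·4 - 0·6) - (-1)·(2·4 - 0·(-6)) + 0·(2·6 - (-3)·(-6)) = 0·(-12) - (-1)·8 + 0·(-6) = 8.
So p(z) = det(zI - A) = z^3 - z^2 - 10z - 8.
Rational-root test: any integer root divides -8. Testing small divisors, z = -1 works: p(-1) = -1 + (-1) + 10 + (-8) = 0, so (z + 1) is a factor.
Dividing, p(z) = (z + 1)(z^2 - 2z - 8).
Factor z^2 - 2z - 8: two numbers with sum 2 and product -8 are 4 and -2, so z^2 - 2z - 8 = (z - 4)(z + 2).
Hence p(z) = (z - 4) (z + 1) (z + 2), with roots -2, -1, 4.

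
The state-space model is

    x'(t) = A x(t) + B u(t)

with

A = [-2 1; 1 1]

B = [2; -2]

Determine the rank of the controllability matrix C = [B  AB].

2

AB = [[-6], [0]]
Controllability matrix C = [B  AB] = [[2, -6], [-2, 0]]
det(C) = 2·0 - (-6)·(-2) = 0 - 12 = -12 ≠ 0, so rank(C) = 2.
rank(C) = 2 = n, so the pair (A, B) is completely controllable.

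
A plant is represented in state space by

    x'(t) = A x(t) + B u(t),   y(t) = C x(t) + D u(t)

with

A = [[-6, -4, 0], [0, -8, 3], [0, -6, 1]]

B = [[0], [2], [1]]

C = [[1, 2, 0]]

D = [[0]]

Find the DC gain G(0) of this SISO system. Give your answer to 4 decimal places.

G(0) = C(-A)^{-1}B + D = -C A^{-1} B + D.
det A = -60, so A^{-1} = (1/-60)·adj(A) = [[-1/6, -1/15, 1/5], [0, 1/10, -3/10], [0, 3/5, -4/5]]
A^{-1} B = [1/15, -1/10, 2/5]^T
C A^{-1} B = -2/15
G(0) = D - C A^{-1} B = 0 - (-2/15) = 2/15 ≈ 0.1333

0.1333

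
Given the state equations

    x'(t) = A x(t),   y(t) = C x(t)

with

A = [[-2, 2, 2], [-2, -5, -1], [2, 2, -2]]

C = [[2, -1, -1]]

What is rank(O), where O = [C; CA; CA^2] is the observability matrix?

CA = [[-4, 7, 7]]
CA^2 = [[8, -29, -29]]
Observability matrix O = [C; CA; CA^2] = [[2, -1, -1], [-4, 7, 7], [8, -29, -29]]
The columns c1, c2, c3 of O are linearly dependent: -c2 + c3 = 0 (check each entry), so rank(O) ≤ 2.
The 2×2 minor from rows 1, 2, columns 1, 2 is 2·7 - (-1)·(-4) = 14 - 4 = 10 ≠ 0, so rank(O) = 2.
rank(O) = 2 < n = 3, so the pair (A, C) is not completely observable.

2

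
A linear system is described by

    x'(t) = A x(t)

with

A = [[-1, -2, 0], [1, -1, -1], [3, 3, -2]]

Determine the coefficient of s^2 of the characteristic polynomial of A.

Expand det(sI - A) for the 3×3 matrix.
p(s) = s^3 + 4s^2 + 10s + 3.
(Check: constant term = det(-A) = (-1)^3 det A = 3; coefficient of s^2 = -tr A = 4.)
The coefficient of s^2 is 4.

4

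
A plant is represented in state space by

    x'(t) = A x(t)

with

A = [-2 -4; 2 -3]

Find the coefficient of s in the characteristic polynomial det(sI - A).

For a 2×2 matrix, det(sI - A) = s^2 - (tr A)s + det A.
tr A = -5, det A = 14.
So p(s) = s^2 + 5s + 14.
The coefficient of s is 5.

5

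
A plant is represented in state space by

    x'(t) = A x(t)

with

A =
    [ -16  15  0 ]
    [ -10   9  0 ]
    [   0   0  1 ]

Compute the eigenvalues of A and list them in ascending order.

-6, -1, 1

det(sI - A) = s^3 - (tr A)s^2 + (M11 + M22 + M33)s - det A, where Mii is the 2×2 principal minor of A obtained by deleting row i and column i.
tr A = (-16) + 9 + 1 = -6; M11 = 9·1 - 0·0 = 9 - 0 = 9; M22 = (-16)·1 - 0·0 = -16 - 0 = -16; M33 = (-16)·9 - 15·(-10) = -144 - (-150) = 6; sum of minors = -1.
det A = (-16)·(9·1 - 0·0) - 15·((-10)·1 - 0·0) + 0·((-10)·0 - 9·0) = (-16)·9 - 15·(-10) + 0·0 = 6.
So p(s) = det(sI - A) = s^3 + 6s^2 - s - 6.
Rational-root test: any integer root divides -6. Testing small divisors, s = -1 works: p(-1) = -1 + 6 + 1 + (-6) = 0, so (s + 1) is a factor.
Dividing, p(s) = (s + 1)(s^2 + 5s - 6).
Factor s^2 + 5s - 6: two numbers with sum -5 and product -6 are 1 and -6, so s^2 + 5s - 6 = (s - 1)(s + 6).
Hence p(s) = (s - 1) (s + 1) (s + 6), with roots -6, -1, 1.
At least one eigenvalue has non-negative real part, so the system is not asymptotically stable.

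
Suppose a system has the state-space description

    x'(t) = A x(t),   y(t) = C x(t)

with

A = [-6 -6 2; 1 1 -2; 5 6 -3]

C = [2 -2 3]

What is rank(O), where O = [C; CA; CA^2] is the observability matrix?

CA = [[1, 4, -1]]
CA^2 = [[-7, -8, -3]]
Observability matrix O = [C; CA; CA^2] = [[2, -2, 3], [1, 4, -1], [-7, -8, -3]]
The columns c1, c2, c3 of O are linearly dependent: -2·c1 + c2 + 2·c3 = 0 (check each entry), so rank(O) ≤ 2.
The 2×2 minor from rows 1, 2, columns 1, 2 is 2·4 - (-2)·1 = 8 - (-2) = 10 ≠ 0, so rank(O) = 2.
rank(O) = 2 < n = 3, so the pair (A, C) is not completely observable.

2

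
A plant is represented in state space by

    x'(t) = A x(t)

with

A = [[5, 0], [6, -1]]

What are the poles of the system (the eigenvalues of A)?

det(sI - A) = s^2 - (tr A)s + det A, with tr A = 5 + (-1) = 4 and det A = 5·(-1) - 0·6 = -5 - 0 = -5.
So p(s) = det(sI - A) = s^2 - 4s - 5.
Factor s^2 - 4s - 5: two numbers with sum 4 and product -5 are 5 and -1, so s^2 - 4s - 5 = (s - 5)(s + 1).
Hence p(s) = (s - 5) (s + 1), with roots -1, 5.
At least one eigenvalue has non-negative real part, so the system is not asymptotically stable.

-1, 5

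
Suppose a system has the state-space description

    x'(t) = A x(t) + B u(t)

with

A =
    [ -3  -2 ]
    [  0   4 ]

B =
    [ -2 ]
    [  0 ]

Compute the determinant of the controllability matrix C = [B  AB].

0

AB = [[6], [0]]
Controllability matrix C = [B  AB] = [[-2, 6], [0, 0]]
det(C) = (-2)·0 - 6·0 = 0 - 0 = 0
Since det(C) = 0, rank(C) < 2 and the system is not completely controllable.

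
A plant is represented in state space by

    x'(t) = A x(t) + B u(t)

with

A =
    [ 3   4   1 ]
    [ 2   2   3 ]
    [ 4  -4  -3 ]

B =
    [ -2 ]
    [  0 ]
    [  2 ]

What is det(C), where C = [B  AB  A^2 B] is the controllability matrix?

1656

AB = [[-4], [2], [-14]]
A^2B = [[-18], [-46], [18]]
Controllability matrix C = [B  AB  A^2B] = [[-2, -4, -18], [0, 2, -46], [2, -14, 18]]
Expanding along the first row, det(C) = (-2)·(2·18 - (-46)·(-14)) - (-4)·(0·18 - (-46)·2) + (-18)·(0·(-14) - 2·2) = (-2)·(-608) - (-4)·92 + (-18)·(-4) = 1656
Since det(C) ≠ 0, rank(C) = 3 and the system is completely controllable.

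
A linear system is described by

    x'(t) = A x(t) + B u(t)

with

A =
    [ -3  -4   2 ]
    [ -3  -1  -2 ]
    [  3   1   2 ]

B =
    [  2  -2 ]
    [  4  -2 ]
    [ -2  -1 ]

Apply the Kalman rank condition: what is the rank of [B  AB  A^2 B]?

AB = [[-26, 12], [-6, 10], [6, -10]]
A^2B = [[114, -96], [72, -26], [-72, 26]]
Controllability matrix C = [B  AB  A^2B] = [[2, -2, -26, 12, 114, -96], [4, -2, -6, 10, 72, -26], [-2, -1, 6, -10, -72, 26]]
Take the 3×3 submatrix of C formed by columns 1, 2, 3: [[2, -2, -26], [4, -2, -6], [-2, -1, 6]]. Its determinant is 2·((-2)·6 - (-6)·(-1)) - (-2)·(4·6 - (-6)·(-2)) + (-26)·(4·(-1) - (-2)·(-2)) = 2·(-18) - (-2)·12 + (-26)·(-8) = 196 ≠ 0.
So rank(C) ≥ 3; since C has 3 rows, rank(C) = 3.
rank(C) = 3 = n, so the pair (A, B) is completely controllable.

3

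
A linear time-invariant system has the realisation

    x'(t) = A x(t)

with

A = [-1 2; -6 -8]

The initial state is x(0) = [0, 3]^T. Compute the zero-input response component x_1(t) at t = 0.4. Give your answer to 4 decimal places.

0.3994

det(sI - A) = s^2 - (tr A)s + det A, with tr A = (-1) + (-8) = -9 and det A = (-1)·(-8) - 2·(-6) = 8 - (-12) = 20.
So p(s) = det(sI - A) = s^2 + 9s + 20.
Factor s^2 + 9s + 20: two numbers with sum -9 and product 20 are -4 and -5, so s^2 + 9s + 20 = (s + 4)(s + 5).
Hence p(s) = (s + 4) (s + 5), with roots -5, -4.
The eigenvalues -5, -4 are distinct and real, so A is diagonalisable and x(t) = e^{At} x(0) = V diag(e^{λ_i t}) V^{-1} x(0), where the columns of V are the eigenvectors.
λ = -5: A - (-5)I = [[4, 2], [-6, -3]]. Row 1 gives 4·v1 + 2·v2 = 0, so take v_1 = [1, -2]^T.
λ = -4: A - (-4)I = [[3, 2], [-6, -4]]. Row 1 gives 3·v1 + 2·v2 = 0, so take v_2 = [2, -3]^T.
V = [v_1 v_2] = [[1, 2], [-2, -3]] has det V = 1, so V^{-1} = adj(V)/det V = [[-3, -2], [2, 1]].
Modal coordinates z(0) = V^{-1} x(0): (-3)·0 + (-2)·3 = -6; 2·0 + 1·3 = 3; so z(0) = [-6, 3]^T.
x_1(t) = Σ_i (v_i)_1 · z_i(0) · e^{λ_i t} (row 1 of V times the modal terms).
x_1(0.4) = 1·(-6)·e^{-5·0.4} + 2·3·e^{-4·0.4} = (-6)·0.135335 + 6·0.201897 = 0.3994.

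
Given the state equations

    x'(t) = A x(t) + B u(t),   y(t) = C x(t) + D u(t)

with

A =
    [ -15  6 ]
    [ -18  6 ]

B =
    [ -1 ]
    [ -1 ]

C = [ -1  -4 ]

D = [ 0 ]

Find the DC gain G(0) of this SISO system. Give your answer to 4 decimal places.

G(0) = C(-A)^{-1}B + D = -C A^{-1} B + D.
det A = 18, so A^{-1} = (1/18)·adj(A) = [[1/3, -1/3], [1, -5/6]]
A^{-1} B = [0, -1/6]^T
C A^{-1} B = 2/3
G(0) = D - C A^{-1} B = 0 - (2/3) = -2/3 ≈ -0.6667

-0.6667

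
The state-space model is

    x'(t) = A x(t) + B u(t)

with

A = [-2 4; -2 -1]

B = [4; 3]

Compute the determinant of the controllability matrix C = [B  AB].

-56

AB = [[4], [-11]]
Controllability matrix C = [B  AB] = [[4, 4], [3, -11]]
det(C) = 4·(-11) - 4·3 = -44 - 12 = -56
Since det(C) ≠ 0, rank(C) = 2 and the system is completely controllable.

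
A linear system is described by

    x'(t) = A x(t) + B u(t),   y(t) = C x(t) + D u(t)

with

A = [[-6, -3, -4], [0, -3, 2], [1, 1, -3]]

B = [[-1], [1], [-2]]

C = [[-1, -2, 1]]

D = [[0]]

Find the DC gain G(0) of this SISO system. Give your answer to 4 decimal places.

-0.7333

G(0) = C(-A)^{-1}B + D = -C A^{-1} B + D.
det A = -60, so A^{-1} = (1/-60)·adj(A) = [[-7/60, 13/60, 3/10], [-1/30, -11/30, -1/5], [-1/20, -1/20, -3/10]]
A^{-1} B = [-4/15, 1/15, 3/5]^T
C A^{-1} B = 11/15
G(0) = D - C A^{-1} B = 0 - (11/15) = -11/15 ≈ -0.7333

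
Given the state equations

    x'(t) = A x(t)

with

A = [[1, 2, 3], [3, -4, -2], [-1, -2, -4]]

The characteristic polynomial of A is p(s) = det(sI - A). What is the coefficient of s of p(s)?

1

Expand det(sI - A) for the 3×3 matrix.
p(s) = s^3 + 7s^2 + s - 10.
(Check: constant term = det(-A) = (-1)^3 det A = -10; coefficient of s^2 = -tr A = 7.)
The coefficient of s is 1.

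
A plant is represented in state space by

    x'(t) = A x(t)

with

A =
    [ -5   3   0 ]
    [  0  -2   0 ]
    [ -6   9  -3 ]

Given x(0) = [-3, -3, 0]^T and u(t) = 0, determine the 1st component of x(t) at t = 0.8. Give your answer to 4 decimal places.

det(sI - A) = s^3 - (tr A)s^2 + (M11 + M22 + M33)s - det A, where Mii is the 2×2 principal minor of A obtained by deleting row i and column i.
tr A = (-5) + (-2) + (-3) = -10; M11 = (-2)·(-3) - 0·9 = 6 - 0 = 6; M22 = (-5)·(-3) - 0·(-6) = 15 - 0 = 15; M33 = (-5)·(-2) - 3·0 = 10 - 0 = 10; sum of minors = 31.
det A = (-5)·((-2)·(-3) - 0·9) - 3·(0·(-3) - 0·(-6)) + 0·(0·9 - (-2)·(-6)) = (-5)·6 - 3·0 + 0·(-12) = -30.
So p(s) = det(sI - A) = s^3 + 10s^2 + 31s + 30.
Rational-root test: any integer root divides 30. Testing small divisors, s = -2 works: p(-2) = -8 + 40 + (-62) + 30 = 0, so (s + 2) is a factor.
Dividing, p(s) = (s + 2)(s^2 + 8s + 15).
Factor s^2 + 8s + 15: two numbers with sum -8 and product 15 are -3 and -5, so s^2 + 8s + 15 = (s + 3)(s + 5).
Hence p(s) = (s + 2) (s + 3) (s + 5), with roots -5, -3, -2.
The eigenvalues -5, -3, -2 are distinct and real, so A is diagonalisable and x(t) = e^{At} x(0) = V diag(e^{λ_i t}) V^{-1} x(0), where the columns of V are the eigenvectors.
λ = -5: A - (-5)I = [[0, 3, 0], [0, 3, 0], [-6, 9, 2]]. v must be orthogonal to every row; (row 1) × (row 3) = [6, 0, 18], so take v_1 = [1, 0, 3]^T.
λ = -3: A - (-3)I = [[-2, 3, 0], [0, 1, 0], [-6, 9, 0]]. v must be orthogonal to every row; (row 1) × (row 2) = [0, 0, -2], so take v_2 = [0, 0, 1]^T.
λ = -2: A - (-2)I = [[-3, 3, 0], [0, 0, 0], [-6, 9, -1]]. v must be orthogonal to every row; (row 1) × (row 3) = [-3, -3, -9], so take v_3 = [1, 1, 3]^T.
V = [v_1 v_2 v_3] = [[1, 0, 1], [0, 0, 1], [3, 1, 3]] has det V = -1, so V^{-1} = adj(V)/det V = [[1, -1, 0], [-3, 0, 1], [0, 1, 0]].
Modal coordinates z(0) = V^{-1} x(0): 1·(-3) + (-1)·(-3) + 0·0 = 0; (-3)·(-3) + 0·(-3) + 1·0 = 9; 0·(-3) + 1·(-3) + 0·0 = -3; so z(0) = [0, 9, -3]^T.
x_1(t) = Σ_i (v_i)_1 · z_i(0) · e^{λ_i t} (row 1 of V times the modal terms).
x_1(0.8) = 1·0·e^{-5·0.8} + 0·9·e^{-3·0.8} + 1·(-3)·e^{-2·0.8} = 0·0.018316 + 0·0.090718 + (-3)·0.201897 = -0.6057.

-0.6057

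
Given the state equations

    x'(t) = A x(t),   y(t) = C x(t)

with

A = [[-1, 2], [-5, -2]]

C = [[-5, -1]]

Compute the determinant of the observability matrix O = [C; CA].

CA = [[10, -8]]
Observability matrix O = [C; CA] = [[-5, -1], [10, -8]]
det(O) = (-5)·(-8) - (-1)·10 = 40 - (-10) = 50
Since det(O) ≠ 0, rank(O) = 2 and the system is completely observable.

50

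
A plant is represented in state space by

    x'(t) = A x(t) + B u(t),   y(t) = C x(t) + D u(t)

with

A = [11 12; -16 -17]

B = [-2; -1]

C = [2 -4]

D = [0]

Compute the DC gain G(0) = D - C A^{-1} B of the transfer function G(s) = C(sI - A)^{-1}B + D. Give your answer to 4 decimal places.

-52.8000

G(0) = C(-A)^{-1}B + D = -C A^{-1} B + D.
det A = 5, so A^{-1} = (1/5)·adj(A) = [[-17/5, -12/5], [16/5, 11/5]]
A^{-1} B = [46/5, -43/5]^T
C A^{-1} B = 264/5
G(0) = D - C A^{-1} B = 0 - (264/5) = -264/5 ≈ -52.8000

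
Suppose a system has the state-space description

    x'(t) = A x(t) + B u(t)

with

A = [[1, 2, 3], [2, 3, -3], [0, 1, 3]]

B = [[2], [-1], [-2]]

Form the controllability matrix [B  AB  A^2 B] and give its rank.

AB = [[-6], [7], [-7]]
A^2B = [[-13], [30], [-14]]
Controllability matrix C = [B  AB  A^2B] = [[2, -6, -13], [-1, 7, 30], [-2, -7, -14]]
det(C) = 2·(7·(-14) - 30·(-7)) - (-6)·((-1)·(-14) - 30·(-2)) + (-13)·((-1)·(-7) - 7·(-2)) = 2·112 - (-6)·74 + (-13)·21 = 395 ≠ 0, so rank(C) = 3.
rank(C) = 3 = n, so the pair (A, B) is completely controllable.

3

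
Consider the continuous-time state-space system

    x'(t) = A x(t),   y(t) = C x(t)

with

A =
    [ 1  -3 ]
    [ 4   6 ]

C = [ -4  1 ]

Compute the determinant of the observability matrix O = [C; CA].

CA = [[0, 18]]
Observability matrix O = [C; CA] = [[-4, 1], [0, 18]]
det(O) = (-4)·18 - 1·0 = -72 - 0 = -72
Since det(O) ≠ 0, rank(O) = 2 and the system is completely observable.

-72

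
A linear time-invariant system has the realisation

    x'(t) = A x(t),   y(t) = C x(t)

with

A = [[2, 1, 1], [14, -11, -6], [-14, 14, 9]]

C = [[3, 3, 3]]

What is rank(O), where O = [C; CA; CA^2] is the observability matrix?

2

CA = [[6, 12, 12]]
CA^2 = [[12, 42, 42]]
Observability matrix O = [C; CA; CA^2] = [[3, 3, 3], [6, 12, 12], [12, 42, 42]]
The columns c1, c2, c3 of O are linearly dependent: -c2 + c3 = 0 (check each entry), so rank(O) ≤ 2.
The 2×2 minor from rows 1, 2, columns 1, 2 is 3·12 - 3·6 = 36 - 18 = 18 ≠ 0, so rank(O) = 2.
rank(O) = 2 < n = 3, so the pair (A, C) is not completely observable.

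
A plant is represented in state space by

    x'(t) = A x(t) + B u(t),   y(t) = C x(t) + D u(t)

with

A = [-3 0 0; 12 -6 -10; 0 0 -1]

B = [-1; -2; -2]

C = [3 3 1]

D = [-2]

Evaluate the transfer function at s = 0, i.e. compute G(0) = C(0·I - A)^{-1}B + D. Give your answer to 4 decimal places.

2.0000

G(0) = C(-A)^{-1}B + D = -C A^{-1} B + D.
det A = -18, so A^{-1} = (1/-18)·adj(A) = [[-1/3, 0, 0], [-2/3, -1/6, 5/3], [0, 0, -1]]
A^{-1} B = [1/3, -7/3, 2]^T
C A^{-1} B = -4
G(0) = D - C A^{-1} B = -2 - (-4) = 2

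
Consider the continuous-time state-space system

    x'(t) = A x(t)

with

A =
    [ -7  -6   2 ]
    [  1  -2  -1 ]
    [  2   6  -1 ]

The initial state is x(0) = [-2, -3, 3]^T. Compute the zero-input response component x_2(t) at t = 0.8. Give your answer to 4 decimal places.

det(sI - A) = s^3 - (tr A)s^2 + (M11 + M22 + M33)s - det A, where Mii is the 2×2 principal minor of A obtained by deleting row i and column i.
tr A = (-7) + (-2) + (-1) = -10; M11 = (-2)·(-1) - (-1)·6 = 2 - (-6) = 8; M22 = (-7)·(-1) - 2·2 = 7 - 4 = 3; M33 = (-7)·(-2) - (-6)·1 = 14 - (-6) = 20; sum of minors = 31.
det A = (-7)·((-2)·(-1) - (-1)·6) - (-6)·(1·(-1) - (-1)·2) + 2·(1·6 - (-2)·2) = (-7)·8 - (-6)·1 + 2·10 = -30.
So p(s) = det(sI - A) = s^3 + 10s^2 + 31s + 30.
Rational-root test: any integer root divides 30. Testing small divisors, s = -2 works: p(-2) = -8 + 40 + (-62) + 30 = 0, so (s + 2) is a factor.
Dividing, p(s) = (s + 2)(s^2 + 8s + 15).
Factor s^2 + 8s + 15: two numbers with sum -8 and product 15 are -3 and -5, so s^2 + 8s + 15 = (s + 3)(s + 5).
Hence p(s) = (s + 2) (s + 3) (s + 5), with roots -5, -3, -2.
The eigenvalues -5, -3, -2 are distinct and real, so A is diagonalisable and x(t) = e^{At} x(0) = V diag(e^{λ_i t}) V^{-1} x(0), where the columns of V are the eigenvectors.
λ = -5: A - (-5)I = [[-2, -6, 2], [1, 3, -1], [2, 6, 4]]. v must be orthogonal to every row; (row 1) × (row 3) = [-36, 12, 0], so take v_1 = [3, -1, 0]^T.
λ = -3: A - (-3)I = [[-4, -6, 2], [1, 1, -1], [2, 6, 2]]. v must be orthogonal to every row; (row 1) × (row 2) = [4, -2, 2], so take v_2 = [2, -1, 1]^T.
λ = -2: A - (-2)I = [[-5, -6, 2], [1, 0, -1], [2, 6, 1]]. v must be orthogonal to every row; (row 1) × (row 2) = [6, -3, 6], so take v_3 = [-2, 1, -2]^T.
V = [v_1 v_2 v_3] = [[3, 2, -2], [-1, -1, 1], [0, 1, -2]] has det V = 1, so V^{-1} = adj(V)/det V = [[1, 2, 0], [-2, -6, -1], [-1, -3, -1]].
Modal coordinates z(0) = V^{-1} x(0): 1·(-2) + 2·(-3) + 0·3 = -8; (-2)·(-2) + (-6)·(-3) + (-1)·3 = 19; (-1)·(-2) + (-3)·(-3) + (-1)·3 = 8; so z(0) = [-8, 19, 8]^T.
x_2(t) = Σ_i (v_i)_2 · z_i(0) · e^{λ_i t} (row 2 of V times the modal terms).
x_2(0.8) = (-1)·(-8)·e^{-5·0.8} + (-1)·19·e^{-3·0.8} + 1·8·e^{-2·0.8} = 8·0.018316 + (-19)·0.090718 + 8·0.201897 = 0.0381.

0.0381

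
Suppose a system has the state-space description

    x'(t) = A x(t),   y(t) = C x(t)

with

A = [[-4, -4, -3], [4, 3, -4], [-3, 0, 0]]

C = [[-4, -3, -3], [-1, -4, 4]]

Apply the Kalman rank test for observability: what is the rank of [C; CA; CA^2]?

CA = [[13, 7, 24], [-24, -8, 19]]
CA^2 = [[-96, -31, -67], [7, 72, 104]]
Observability matrix O = [C; CA; CA^2] = [[-4, -3, -3], [-1, -4, 4], [13, 7, 24], [-24, -8, 19], [-96, -31, -67], [7, 72, 104]]
Take the 3×3 submatrix of O formed by rows 1, 2, 3: [[-4, -3, -3], [-1, -4, 4], [13, 7, 24]]. Its determinant is (-4)·((-4)·24 - 4·7) - (-3)·((-1)·24 - 4·13) + (-3)·((-1)·7 - (-4)·13) = (-4)·(-124) - (-3)·(-76) + (-3)·45 = 133 ≠ 0.
So rank(O) ≥ 3; since O has 3 columns, rank(O) = 3.
rank(O) = 3 = n, so the pair (A, C) is completely observable.

3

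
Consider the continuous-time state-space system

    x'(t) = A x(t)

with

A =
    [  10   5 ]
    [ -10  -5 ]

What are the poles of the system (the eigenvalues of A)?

0, 5

det(sI - A) = s^2 - (tr A)s + det A, with tr A = 10 + (-5) = 5 and det A = 10·(-5) - 5·(-10) = -50 - (-50) = 0.
So p(s) = det(sI - A) = s^2 - 5s.
Factor s^2 - 5s: two numbers with sum 5 and product 0 are 5 and 0, so s^2 - 5s = s(s - 5).
Hence p(s) = s (s - 5), with roots 0, 5.
At least one eigenvalue has non-negative real part, so the system is not asymptotically stable.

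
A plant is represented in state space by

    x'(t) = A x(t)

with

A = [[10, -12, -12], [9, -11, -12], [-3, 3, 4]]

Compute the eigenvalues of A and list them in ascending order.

-2, 1, 4

det(sI - A) = s^3 - (tr A)s^2 + (M11 + M22 + M33)s - det A, where Mii is the 2×2 principal minor of A obtained by deleting row i and column i.
tr A = 10 + (-11) + 4 = 3; M11 = (-11)·4 - (-12)·3 = -44 - (-36) = -8; M22 = 10·4 - (-12)·(-3) = 40 - 36 = 4; M33 = 10·(-11) - (-12)·9 = -110 - (-108) = -2; sum of minors = -6.
det A = 10·((-11)·4 - (-12)·3) - (-12)·(9·4 - (-12)·(-3)) + (-12)·(9·3 - (-11)·(-3)) = 10·(-8) - (-12)·0 + (-12)·(-6) = -8.
So p(s) = det(sI - A) = s^3 - 3s^2 - 6s + 8.
Rational-root test: any integer root divides 8. Testing small divisors, s = 1 works: p(1) = 1 + (-3) + (-6) + 8 = 0, so (s - 1) is a factor.
Dividing, p(s) = (s - 1)(s^2 - 2s - 8).
Factor s^2 - 2s - 8: two numbers with sum 2 and product -8 are 4 and -2, so s^2 - 2s - 8 = (s - 4)(s + 2).
Hence p(s) = (s - 4) (s - 1) (s + 2), with roots -2, 1, 4.
At least one eigenvalue has non-negative real part, so the system is not asymptotically stable.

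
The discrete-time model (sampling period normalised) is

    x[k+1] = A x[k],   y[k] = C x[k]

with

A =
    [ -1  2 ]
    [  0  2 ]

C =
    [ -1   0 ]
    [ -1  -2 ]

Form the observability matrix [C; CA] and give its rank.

CA = [[1, -2], [1, -6]]
Observability matrix O = [C; CA] = [[-1, 0], [-1, -2], [1, -2], [1, -6]]
Take the 2×2 submatrix of O formed by rows 1, 2: [[-1, 0], [-1, -2]]. Its determinant is (-1)·(-2) - 0·(-1) = 2 - 0 = 2 ≠ 0.
So rank(O) ≥ 2; since O has 2 columns, rank(O) = 2.
rank(O) = 2 = n, so the pair (A, C) is completely observable.

2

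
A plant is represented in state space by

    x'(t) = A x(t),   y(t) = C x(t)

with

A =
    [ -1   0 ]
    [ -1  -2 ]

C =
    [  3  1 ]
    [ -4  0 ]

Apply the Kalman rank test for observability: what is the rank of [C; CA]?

CA = [[-4, -2], [4, 0]]
Observability matrix O = [C; CA] = [[3, 1], [-4, 0], [-4, -2], [4, 0]]
Take the 2×2 submatrix of O formed by rows 1, 2: [[3, 1], [-4, 0]]. Its determinant is 3·0 - 1·(-4) = 0 - (-4) = 4 ≠ 0.
So rank(O) ≥ 2; since O has 2 columns, rank(O) = 2.
rank(O) = 2 = n, so the pair (A, C) is completely observable.

2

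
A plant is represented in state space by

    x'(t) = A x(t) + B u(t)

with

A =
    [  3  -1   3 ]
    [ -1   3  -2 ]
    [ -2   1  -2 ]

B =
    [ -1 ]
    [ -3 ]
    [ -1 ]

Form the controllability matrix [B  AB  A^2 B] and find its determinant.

AB = [[-3], [-6], [1]]
A^2B = [[0], [-17], [-2]]
Controllability matrix C = [B  AB  A^2B] = [[-1, -3, 0], [-3, -6, -17], [-1, 1, -2]]
Expanding along the first row, det(C) = (-1)·((-6)·(-2) - (-17)·1) - (-3)·((-3)·(-2) - (-17)·(-1)) + 0·((-3)·1 - (-6)·(-1)) = (-1)·29 - (-3)·(-11) + 0·(-9) = -62
Since det(C) ≠ 0, rank(C) = 3 and the system is completely controllable.

-62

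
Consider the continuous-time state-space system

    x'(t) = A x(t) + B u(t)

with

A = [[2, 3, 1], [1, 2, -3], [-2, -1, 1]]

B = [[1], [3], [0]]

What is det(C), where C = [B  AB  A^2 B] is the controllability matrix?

514

AB = [[11], [7], [-5]]
A^2B = [[38], [40], [-34]]
Controllability matrix C = [B  AB  A^2B] = [[1, 11, 38], [3, 7, 40], [0, -5, -34]]
Expanding along the first row, det(C) = 1·(7·(-34) - 40·(-5)) - 11·(3·(-34) - 40·0) + 38·(3·(-5) - 7·0) = 1·(-38) - 11·(-102) + 38·(-15) = 514
Since det(C) ≠ 0, rank(C) = 3 and the system is completely controllable.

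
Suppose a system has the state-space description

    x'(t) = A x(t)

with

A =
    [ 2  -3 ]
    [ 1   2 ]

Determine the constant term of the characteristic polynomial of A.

7

For a 2×2 matrix, det(sI - A) = s^2 - (tr A)s + det A.
tr A = 4, det A = 7.
So p(s) = s^2 - 4s + 7.
The constant term is 7.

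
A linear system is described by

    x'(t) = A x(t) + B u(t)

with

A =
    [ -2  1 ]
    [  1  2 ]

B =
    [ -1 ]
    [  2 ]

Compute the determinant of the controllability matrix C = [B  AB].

AB = [[4], [3]]
Controllability matrix C = [B  AB] = [[-1, 4], [2, 3]]
det(C) = (-1)·3 - 4·2 = -3 - 8 = -11
Since det(C) ≠ 0, rank(C) = 2 and the system is completely controllable.

-11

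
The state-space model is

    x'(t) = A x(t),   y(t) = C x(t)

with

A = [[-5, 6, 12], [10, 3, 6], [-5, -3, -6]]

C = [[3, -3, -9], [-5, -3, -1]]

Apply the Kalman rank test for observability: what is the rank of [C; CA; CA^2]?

CA = [[0, 36, 72], [0, -36, -72]]
CA^2 = [[0, -108, -216], [0, 108, 216]]
Observability matrix O = [C; CA; CA^2] = [[3, -3, -9], [-5, -3, -1], [0, 36, 72], [0, -36, -72], [0, -108, -216], [0, 108, 216]]
The columns c1, c2, c3 of O are linearly dependent: c1 - 2·c2 + c3 = 0 (check each entry), so rank(O) ≤ 2.
The 2×2 minor from rows 1, 2, columns 1, 2 is 3·(-3) - (-3)·(-5) = -9 - 15 = -24 ≠ 0, so rank(O) = 2.
rank(O) = 2 < n = 3, so the pair (A, C) is not completely observable.

2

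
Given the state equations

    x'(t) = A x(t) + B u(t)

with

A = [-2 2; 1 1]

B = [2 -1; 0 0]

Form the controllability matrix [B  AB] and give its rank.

AB = [[-4, 2], [2, -1]]
Controllability matrix C = [B  AB] = [[2, -1, -4, 2], [0, 0, 2, -1]]
Take the 2×2 submatrix of C formed by columns 1, 3: [[2, -4], [0, 2]]. Its determinant is 2·2 - (-4)·0 = 4 - 0 = 4 ≠ 0.
So rank(C) ≥ 2; since C has 2 rows, rank(C) = 2.
rank(C) = 2 = n, so the pair (A, B) is completely controllable.

2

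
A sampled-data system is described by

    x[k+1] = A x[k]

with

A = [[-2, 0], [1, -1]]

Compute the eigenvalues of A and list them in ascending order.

det(zI - A) = z^2 - (tr A)z + det A, with tr A = (-2) + (-1) = -3 and det A = (-2)·(-1) - 0·1 = 2 - 0 = 2.
So p(z) = det(zI - A) = z^2 + 3z + 2.
Factor z^2 + 3z + 2: two numbers with sum -3 and product 2 are -1 and -2, so z^2 + 3z + 2 = (z + 1)(z + 2).
Hence p(z) = (z + 1) (z + 2), with roots -2, -1.

-2, -1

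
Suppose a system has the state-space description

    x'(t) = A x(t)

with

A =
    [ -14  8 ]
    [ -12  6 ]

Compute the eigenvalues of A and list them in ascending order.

-6, -2

det(sI - A) = s^2 - (tr A)s + det A, with tr A = (-14) + 6 = -8 and det A = (-14)·6 - 8·(-12) = -84 - (-96) = 12.
So p(s) = det(sI - A) = s^2 + 8s + 12.
Factor s^2 + 8s + 12: two numbers with sum -8 and product 12 are -2 and -6, so s^2 + 8s + 12 = (s + 2)(s + 6).
Hence p(s) = (s + 2) (s + 6), with roots -6, -2.
All eigenvalues have negative real part, so the system is asymptotically stable.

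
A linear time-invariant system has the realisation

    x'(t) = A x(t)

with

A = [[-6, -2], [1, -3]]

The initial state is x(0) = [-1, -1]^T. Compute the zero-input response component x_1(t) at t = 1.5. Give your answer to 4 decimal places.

det(sI - A) = s^2 - (tr A)s + det A, with tr A = (-6) + (-3) = -9 and det A = (-6)·(-3) - (-2)·1 = 18 - (-2) = 20.
So p(s) = det(sI - A) = s^2 + 9s + 20.
Factor s^2 + 9s + 20: two numbers with sum -9 and product 20 are -4 and -5, so s^2 + 9s + 20 = (s + 4)(s + 5).
Hence p(s) = (s + 4) (s + 5), with roots -5, -4.
The eigenvalues -5, -4 are distinct and real, so A is diagonalisable and x(t) = e^{At} x(0) = V diag(e^{λ_i t}) V^{-1} x(0), where the columns of V are the eigenvectors.
λ = -5: A - (-5)I = [[-1, -2], [1, 2]]. Row 1 gives (-1)·v1 + (-2)·v2 = 0, so take v_1 = [2, -1]^T.
λ = -4: A - (-4)I = [[-2, -2], [1, 1]]. Row 1 gives (-2)·v1 + (-2)·v2 = 0, so take v_2 = [1, -1]^T.
V = [v_1 v_2] = [[2, 1], [-1, -1]] has det V = -1, so V^{-1} = adj(V)/det V = [[1, 1], [-1, -2]].
Modal coordinates z(0) = V^{-1} x(0): 1·(-1) + 1·(-1) = -2; (-1)·(-1) + (-2)·(-1) = 3; so z(0) = [-2, 3]^T.
x_1(t) = Σ_i (v_i)_1 · z_i(0) · e^{λ_i t} (row 1 of V times the modal terms).
x_1(1.5) = 2·(-2)·e^{-5·1.5} + 1·3·e^{-4·1.5} = (-4)·0.000553 + 3·0.002479 = 0.0052.

0.0052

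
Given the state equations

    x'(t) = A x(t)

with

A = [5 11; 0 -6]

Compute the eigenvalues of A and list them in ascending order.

-6, 5

det(sI - A) = s^2 - (tr A)s + det A, with tr A = 5 + (-6) = -1 and det A = 5·(-6) - 11·0 = -30 - 0 = -30.
So p(s) = det(sI - A) = s^2 + s - 30.
Factor s^2 + s - 30: two numbers with sum -1 and product -30 are 5 and -6, so s^2 + s - 30 = (s - 5)(s + 6).
Hence p(s) = (s - 5) (s + 6), with roots -6, 5.
At least one eigenvalue has non-negative real part, so the system is not asymptotically stable.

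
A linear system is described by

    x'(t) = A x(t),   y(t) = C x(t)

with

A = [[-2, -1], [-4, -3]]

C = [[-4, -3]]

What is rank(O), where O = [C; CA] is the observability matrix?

2

CA = [[20, 13]]
Observability matrix O = [C; CA] = [[-4, -3], [20, 13]]
det(O) = (-4)·13 - (-3)·20 = -52 - (-60) = 8 ≠ 0, so rank(O) = 2.
rank(O) = 2 = n, so the pair (A, C) is completely observable.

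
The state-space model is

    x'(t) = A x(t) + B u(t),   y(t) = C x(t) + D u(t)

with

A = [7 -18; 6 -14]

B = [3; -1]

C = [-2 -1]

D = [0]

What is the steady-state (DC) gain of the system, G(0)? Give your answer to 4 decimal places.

G(0) = C(-A)^{-1}B + D = -C A^{-1} B + D.
det A = 10, so A^{-1} = (1/10)·adj(A) = [[-7/5, 9/5], [-3/5, 7/10]]
A^{-1} B = [-6, -5/2]^T
C A^{-1} B = 29/2
G(0) = D - C A^{-1} B = 0 - (29/2) = -29/2 ≈ -14.5000

-14.5000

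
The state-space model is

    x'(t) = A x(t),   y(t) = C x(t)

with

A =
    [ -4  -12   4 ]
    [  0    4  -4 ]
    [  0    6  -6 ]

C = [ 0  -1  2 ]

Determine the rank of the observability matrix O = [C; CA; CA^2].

2

CA = [[0, 8, -8]]
CA^2 = [[0, -16, 16]]
Observability matrix O = [C; CA; CA^2] = [[0, -1, 2], [0, 8, -8], [0, -16, 16]]
Column 1 of O is identically zero, so rank(O) ≤ 2.
The 2×2 minor from rows 1, 2, columns 2, 3 is (-1)·(-8) - 2·8 = 8 - 16 = -8 ≠ 0, so rank(O) = 2.
rank(O) = 2 < n = 3, so the pair (A, C) is not completely observable.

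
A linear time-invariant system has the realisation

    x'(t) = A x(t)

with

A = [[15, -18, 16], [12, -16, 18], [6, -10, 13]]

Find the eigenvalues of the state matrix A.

3, 4, 5

det(sI - A) = s^3 - (tr A)s^2 + (M11 + M22 + M33)s - det A, where Mii is the 2×2 principal minor of A obtained by deleting row i and column i.
tr A = 15 + (-16) + 13 = 12; M11 = (-16)·13 - 18·(-10) = -208 - (-180) = -28; M22 = 15·13 - 16·6 = 195 - 96 = 99; M33 = 15·(-16) - (-18)·12 = -240 - (-216) = -24; sum of minors = 47.
det A = 15·((-16)·13 - 18·(-10)) - (-18)·(12·13 - 18·6) + 16·(12·(-10) - (-16)·6) = 15·(-28) - (-18)·48 + 16·(-24) = 60.
So p(s) = det(sI - A) = s^3 - 12s^2 + 47s - 60.
Rational-root test: any integer root divides -60. Testing small divisors, s = 3 works: p(3) = 27 + (-108) + 141 + (-60) = 0, so (s - 3) is a factor.
Dividing, p(s) = (s - 3)(s^2 - 9s + 20).
Factor s^2 - 9s + 20: two numbers with sum 9 and product 20 are 5 and 4, so s^2 - 9s + 20 = (s - 5)(s - 4).
Hence p(s) = (s - 5) (s - 4) (s - 3), with roots 3, 4, 5.
At least one eigenvalue has non-negative real part, so the system is not asymptotically stable.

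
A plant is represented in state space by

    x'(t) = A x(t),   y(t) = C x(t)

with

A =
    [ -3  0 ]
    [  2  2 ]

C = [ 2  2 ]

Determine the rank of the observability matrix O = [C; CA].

CA = [[-2, 4]]
Observability matrix O = [C; CA] = [[2, 2], [-2, 4]]
det(O) = 2·4 - 2·(-2) = 8 - (-4) = 12 ≠ 0, so rank(O) = 2.
rank(O) = 2 = n, so the pair (A, C) is completely observable.

2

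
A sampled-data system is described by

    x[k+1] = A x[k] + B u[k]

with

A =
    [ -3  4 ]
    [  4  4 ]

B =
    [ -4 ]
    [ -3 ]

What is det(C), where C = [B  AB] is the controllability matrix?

112

AB = [[0], [-28]]
Controllability matrix C = [B  AB] = [[-4, 0], [-3, -28]]
det(C) = (-4)·(-28) - 0·(-3) = 112 - 0 = 112
Since det(C) ≠ 0, rank(C) = 2 and the system is completely controllable.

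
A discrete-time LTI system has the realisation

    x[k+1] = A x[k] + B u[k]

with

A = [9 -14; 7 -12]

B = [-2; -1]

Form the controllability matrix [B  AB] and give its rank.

AB = [[-4], [-2]]
Controllability matrix C = [B  AB] = [[-2, -4], [-1, -2]]
Every column of C is a scalar multiple of column 1 = [-2, -1] (multipliers 1, 2), so the columns span a one-dimensional space.
C ≠ 0, hence rank(C) = 1.
rank(C) = 1 < n = 2, so the pair (A, B) is not completely controllable.

1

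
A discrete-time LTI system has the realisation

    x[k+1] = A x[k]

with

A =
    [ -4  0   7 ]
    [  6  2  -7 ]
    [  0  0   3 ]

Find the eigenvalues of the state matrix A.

det(zI - A) = z^3 - (tr A)z^2 + (M11 + M22 + M33)z - det A, where Mii is the 2×2 principal minor of A obtained by deleting row i and column i.
tr A = (-4) + 2 + 3 = 1; M11 = 2·3 - (-7)·0 = 6 - 0 = 6; M22 = (-4)·3 - 7·0 = -12 - 0 = -12; M33 = (-4)·2 - 0·6 = -8 - 0 = -8; sum of minors = -14.
det A = (-4)·(2·3 - (-7)·0) - 0·(6·3 - (-7)·0) + 7·(6·0 - 2·0) = (-4)·6 - 0·18 + 7·0 = -24.
So p(z) = det(zI - A) = z^3 - z^2 - 14z + 24.
Rational-root test: any integer root divides 24. Testing small divisors, z = 2 works: p(2) = 8 + (-4) + (-28) + 24 = 0, so (z - 2) is a factor.
Dividing, p(z) = (z - 2)(z^2 + z - 12).
Factor z^2 + z - 12: two numbers with sum -1 and product -12 are 3 and -4, so z^2 + z - 12 = (z - 3)(z + 4).
Hence p(z) = (z - 3) (z - 2) (z + 4), with roots -4, 2, 3.

-4, 2, 3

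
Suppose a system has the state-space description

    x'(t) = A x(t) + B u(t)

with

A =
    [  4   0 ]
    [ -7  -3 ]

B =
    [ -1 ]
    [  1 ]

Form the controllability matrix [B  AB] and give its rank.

1

AB = [[-4], [4]]
Controllability matrix C = [B  AB] = [[-1, -4], [1, 4]]
Every column of C is a scalar multiple of column 1 = [-1, 1] (multipliers 1, 4), so the columns span a one-dimensional space.
C ≠ 0, hence rank(C) = 1.
rank(C) = 1 < n = 2, so the pair (A, B) is not completely controllable.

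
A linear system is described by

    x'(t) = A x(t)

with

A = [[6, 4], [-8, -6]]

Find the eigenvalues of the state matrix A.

-2, 2

det(sI - A) = s^2 - (tr A)s + det A, with tr A = 6 + (-6) = 0 and det A = 6·(-6) - 4·(-8) = -36 - (-32) = -4.
So p(s) = det(sI - A) = s^2 - 4.
Factor s^2 - 4: two numbers with sum 0 and product -4 are 2 and -2, so s^2 - 4 = (s - 2)(s + 2).
Hence p(s) = (s - 2) (s + 2), with roots -2, 2.
At least one eigenvalue has non-negative real part, so the system is not asymptotically stable.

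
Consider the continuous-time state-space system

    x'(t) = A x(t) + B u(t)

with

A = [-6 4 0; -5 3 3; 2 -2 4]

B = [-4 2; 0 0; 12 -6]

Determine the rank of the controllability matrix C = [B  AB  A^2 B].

2

AB = [[24, -12], [56, -28], [40, -20]]
A^2B = [[80, -40], [168, -84], [96, -48]]
Controllability matrix C = [B  AB  A^2B] = [[-4, 2, 24, -12, 80, -40], [0, 0, 56, -28, 168, -84], [12, -6, 40, -20, 96, -48]]
The rows r1, r2, r3 of C are linearly dependent: 3·r1 - 2·r2 + r3 = 0 (check each entry), so rank(C) ≤ 2.
The 2×2 minor from rows 1, 2, columns 1, 3 is (-4)·56 - 24·0 = -224 - 0 = -224 ≠ 0, so rank(C) = 2.
rank(C) = 2 < n = 3, so the pair (A, B) is not completely controllable.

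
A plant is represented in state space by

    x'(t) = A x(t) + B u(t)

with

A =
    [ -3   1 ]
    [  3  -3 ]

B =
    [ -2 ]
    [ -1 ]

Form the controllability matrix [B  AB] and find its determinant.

AB = [[5], [-3]]
Controllability matrix C = [B  AB] = [[-2, 5], [-1, -3]]
det(C) = (-2)·(-3) - 5·(-1) = 6 - (-5) = 11
Since det(C) ≠ 0, rank(C) = 2 and the system is completely controllable.

11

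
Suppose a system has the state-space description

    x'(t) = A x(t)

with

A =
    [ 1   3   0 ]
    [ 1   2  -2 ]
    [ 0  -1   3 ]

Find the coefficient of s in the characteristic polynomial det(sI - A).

6

Expand det(sI - A) for the 3×3 matrix.
p(s) = s^3 - 6s^2 + 6s + 5.
(Check: constant term = det(-A) = (-1)^3 det A = 5; coefficient of s^2 = -tr A = -6.)
The coefficient of s is 6.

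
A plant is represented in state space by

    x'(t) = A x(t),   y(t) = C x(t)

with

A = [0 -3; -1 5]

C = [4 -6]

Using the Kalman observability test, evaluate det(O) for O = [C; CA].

CA = [[6, -42]]
Observability matrix O = [C; CA] = [[4, -6], [6, -42]]
det(O) = 4·(-42) - (-6)·6 = -168 - (-36) = -132
Since det(O) ≠ 0, rank(O) = 2 and the system is completely observable.

-132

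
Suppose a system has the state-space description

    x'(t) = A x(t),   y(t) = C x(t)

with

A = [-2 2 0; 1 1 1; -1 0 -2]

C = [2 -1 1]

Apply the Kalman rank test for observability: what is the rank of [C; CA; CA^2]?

1

CA = [[-6, 3, -3]]
CA^2 = [[18, -9, 9]]
Observability matrix O = [C; CA; CA^2] = [[2, -1, 1], [-6, 3, -3], [18, -9, 9]]
Every row of O is a scalar multiple of row 1 = [2, -1, 1] (multipliers 1, -3, 9), so the rows span a one-dimensional space.
O ≠ 0, hence rank(O) = 1.
rank(O) = 1 < n = 3, so the pair (A, C) is not completely observable.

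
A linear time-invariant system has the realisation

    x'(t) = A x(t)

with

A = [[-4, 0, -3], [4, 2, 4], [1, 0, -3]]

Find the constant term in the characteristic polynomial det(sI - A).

-30

Expand det(sI - A) for the 3×3 matrix.
p(s) = s^3 + 5s^2 + s - 30.
(Check: constant term = det(-A) = (-1)^3 det A = -30; coefficient of s^2 = -tr A = 5.)
The constant term is -30.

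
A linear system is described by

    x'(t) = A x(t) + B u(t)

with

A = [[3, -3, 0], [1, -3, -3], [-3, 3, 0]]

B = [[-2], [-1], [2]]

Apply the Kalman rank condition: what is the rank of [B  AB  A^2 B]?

AB = [[-3], [-5], [3]]
A^2B = [[6], [3], [-6]]
Controllability matrix C = [B  AB  A^2B] = [[-2, -3, 6], [-1, -5, 3], [2, 3, -6]]
The rows r1, r2, r3 of C are linearly dependent: r1 + r3 = 0 (check each entry), so rank(C) ≤ 2.
The 2×2 minor from rows 1, 2, columns 1, 2 is (-2)·(-5) - (-3)·(-1) = 10 - 3 = 7 ≠ 0, so rank(C) = 2.
rank(C) = 2 < n = 3, so the pair (A, B) is not completely controllable.

2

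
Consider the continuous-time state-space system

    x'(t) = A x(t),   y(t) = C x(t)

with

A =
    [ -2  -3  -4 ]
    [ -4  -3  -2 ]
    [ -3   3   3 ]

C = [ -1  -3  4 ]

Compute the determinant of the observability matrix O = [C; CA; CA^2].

CA = [[2, 24, 22]]
CA^2 = [[-166, -12, 10]]
Observability matrix O = [C; CA; CA^2] = [[-1, -3, 4], [2, 24, 22], [-166, -12, 10]]
Expanding along the first row, det(O) = (-1)·(24·10 - 22·(-12)) - (-3)·(2·10 - 22·(-166)) + 4·(2·(-12) - 24·(-166)) = (-1)·504 - (-3)·3672 + 4·3960 = 26352
Since det(O) ≠ 0, rank(O) = 3 and the system is completely observable.

26352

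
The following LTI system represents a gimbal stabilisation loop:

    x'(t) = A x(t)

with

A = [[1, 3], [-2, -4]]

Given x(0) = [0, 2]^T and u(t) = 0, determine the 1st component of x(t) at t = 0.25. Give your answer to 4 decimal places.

1.0336

det(sI - A) = s^2 - (tr A)s + det A, with tr A = 1 + (-4) = -3 and det A = 1·(-4) - 3·(-2) = -4 - (-6) = 2.
So p(s) = det(sI - A) = s^2 + 3s + 2.
Factor s^2 + 3s + 2: two numbers with sum -3 and product 2 are -1 and -2, so s^2 + 3s + 2 = (s + 1)(s + 2).
Hence p(s) = (s + 1) (s + 2), with roots -2, -1.
The eigenvalues -2, -1 are distinct and real, so A is diagonalisable and x(t) = e^{At} x(0) = V diag(e^{λ_i t}) V^{-1} x(0), where the columns of V are the eigenvectors.
λ = -2: A - (-2)I = [[3, 3], [-2, -2]]. Row 1 gives 3·v1 + 3·v2 = 0, so take v_1 = [-1, 1]^T.
λ = -1: A - (-1)I = [[2, 3], [-2, -3]]. Row 1 gives 2·v1 + 3·v2 = 0, so take v_2 = [3, -2]^T.
V = [v_1 v_2] = [[-1, 3], [1, -2]] has det V = -1, so V^{-1} = adj(V)/det V = [[2, 3], [1, 1]].
Modal coordinates z(0) = V^{-1} x(0): 2·0 + 3·2 = 6; 1·0 + 1·2 = 2; so z(0) = [6, 2]^T.
x_1(t) = Σ_i (v_i)_1 · z_i(0) · e^{λ_i t} (row 1 of V times the modal terms).
x_1(0.25) = (-1)·6·e^{-2·0.25} + 3·2·e^{-1·0.25} = (-6)·0.606531 + 6·0.778801 = 1.0336.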